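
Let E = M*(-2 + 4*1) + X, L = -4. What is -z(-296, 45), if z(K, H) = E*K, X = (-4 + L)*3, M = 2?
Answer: -5920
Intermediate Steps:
X = -24 (X = (-4 - 4)*3 = -8*3 = -24)
E = -20 (E = 2*(-2 + 4*1) - 24 = 2*(-2 + 4) - 24 = 2*2 - 24 = 4 - 24 = -20)
z(K, H) = -20*K
-z(-296, 45) = -(-20)*(-296) = -1*5920 = -5920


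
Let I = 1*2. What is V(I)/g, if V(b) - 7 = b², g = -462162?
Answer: -11/462162 ≈ -2.3801e-5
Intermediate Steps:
I = 2
V(b) = 7 + b²
V(I)/g = (7 + 2²)/(-462162) = (7 + 4)*(-1/462162) = 11*(-1/462162) = -11/462162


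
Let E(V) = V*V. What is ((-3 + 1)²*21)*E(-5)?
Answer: 2100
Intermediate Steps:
E(V) = V²
((-3 + 1)²*21)*E(-5) = ((-3 + 1)²*21)*(-5)² = ((-2)²*21)*25 = (4*21)*25 = 84*25 = 2100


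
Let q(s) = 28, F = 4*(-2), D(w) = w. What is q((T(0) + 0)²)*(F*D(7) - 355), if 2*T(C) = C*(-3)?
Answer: -11508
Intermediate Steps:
T(C) = -3*C/2 (T(C) = (C*(-3))/2 = (-3*C)/2 = -3*C/2)
F = -8
q((T(0) + 0)²)*(F*D(7) - 355) = 28*(-8*7 - 355) = 28*(-56 - 355) = 28*(-411) = -11508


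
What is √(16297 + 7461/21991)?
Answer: 2*√1970364945727/21991 ≈ 127.66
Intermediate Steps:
√(16297 + 7461/21991) = √(358394788/21991) = 2*√1970364945727/21991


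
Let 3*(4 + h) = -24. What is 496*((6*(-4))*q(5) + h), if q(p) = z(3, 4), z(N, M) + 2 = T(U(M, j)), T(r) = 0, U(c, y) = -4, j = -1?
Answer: 17856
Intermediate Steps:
h = -12 (h = -4 + (⅓)*(-24) = -4 - 8 = -12)
z(N, M) = -2 (z(N, M) = -2 + 0 = -2)
q(p) = -2
496*((6*(-4))*q(5) + h) = 496*((6*(-4))*(-2) - 12) = 496*(-24*(-2) - 12) = 496*(48 - 12) = 496*36 = 17856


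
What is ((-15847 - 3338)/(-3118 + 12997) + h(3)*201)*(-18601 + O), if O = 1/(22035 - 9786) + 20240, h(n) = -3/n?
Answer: -13416624736256/40335957 ≈ -3.3262e+5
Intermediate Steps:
O = 247919761/12249 (O = 1/12249 + 20240 = 247919761/12249 ≈ 20240.)
((-15847 - 3338)/(-3118 + 12997) + h(3)*201)*(-18601 + O) = ((-15847 - 3338)/(-3118 + 12997) - 3/3*201)*(-18601 + 247919761/12249) = (-19185/9879 - 3*1/3*201)*(20076112/12249) = (-19185*1/9879 - 1*201)*(20076112/12249) = (-6395/3293 - 201)*(20076112/12249) = -668288/3293*20076112/12249 = -13416624736256/40335957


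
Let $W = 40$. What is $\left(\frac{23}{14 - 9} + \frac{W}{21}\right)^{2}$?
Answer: $\frac{466489}{11025} \approx 42.312$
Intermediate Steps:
$\left(\frac{23}{14 - 9} + \frac{W}{21}\right)^{2} = \left(\frac{23}{14 - 9} + \frac{40}{21}\right)^{2} = \left(\frac{23}{5} + 40 \cdot \frac{1}{21}\right)^{2} = \left(23 \cdot \frac{1}{5} + \frac{40}{21}\right)^{2} = \left(\frac{23}{5} + \frac{40}{21}\right)^{2} = \left(\frac{683}{105}\right)^{2} = \frac{466489}{11025}$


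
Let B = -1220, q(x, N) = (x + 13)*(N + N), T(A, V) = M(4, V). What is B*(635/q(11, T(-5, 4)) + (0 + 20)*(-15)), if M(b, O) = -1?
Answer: 4585675/12 ≈ 3.8214e+5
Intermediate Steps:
T(A, V) = -1
q(x, N) = 2*N*(13 + x) (q(x, N) = (13 + x)*(2*N) = 2*N*(13 + x))
B*(635/q(11, T(-5, 4)) + (0 + 20)*(-15)) = -1220*(635/((2*(-1)*(13 + 11))) + (0 + 20)*(-15)) = -1220*(635/((2*(-1)*24)) + 20*(-15)) = -1220*(635/(-48) - 300) = -1220*(635*(-1/48) - 300) = -1220*(-635/48 - 300) = -1220*(-15035/48) = 4585675/12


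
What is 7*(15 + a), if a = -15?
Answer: 0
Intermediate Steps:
7*(15 + a) = 7*(15 - 15) = 7*0 = 0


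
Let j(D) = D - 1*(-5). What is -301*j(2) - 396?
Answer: -2503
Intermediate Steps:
j(D) = 5 + D (j(D) = D + 5 = 5 + D)
-301*j(2) - 396 = -301*(5 + 2) - 396 = -301*7 - 396 = -2107 - 396 = -2503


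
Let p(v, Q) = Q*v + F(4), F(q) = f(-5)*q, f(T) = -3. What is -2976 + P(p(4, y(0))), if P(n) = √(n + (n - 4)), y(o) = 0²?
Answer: -2976 + 2*I*√7 ≈ -2976.0 + 5.2915*I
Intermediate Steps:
y(o) = 0
F(q) = -3*q
p(v, Q) = -12 + Q*v (p(v, Q) = Q*v - 3*4 = Q*v - 12 = -12 + Q*v)
P(n) = √(-4 + 2*n) (P(n) = √(n + (-4 + n)) = √(-4 + 2*n))
-2976 + P(p(4, y(0))) = -2976 + √(-4 + 2*(-12 + 0*4)) = -2976 + √(-4 + 2*(-12 + 0)) = -2976 + √(-4 + 2*(-12)) = -2976 + √(-4 - 24) = -2976 + √(-28) = -2976 + 2*I*√7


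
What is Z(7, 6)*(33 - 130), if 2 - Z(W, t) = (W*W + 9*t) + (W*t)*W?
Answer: 38315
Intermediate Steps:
Z(W, t) = 2 - W² - 9*t - t*W² (Z(W, t) = 2 - ((W*W + 9*t) + (W*t)*W) = 2 - ((W² + 9*t) + t*W²) = 2 - (W² + 9*t + t*W²) = 2 + (-W² - 9*t - t*W²) = 2 - W² - 9*t - t*W²)
Z(7, 6)*(33 - 130) = (2 - 1*7² - 9*6 - 1*6*7²)*(33 - 130) = (2 - 1*49 - 54 - 1*6*49)*(-97) = (2 - 49 - 54 - 294)*(-97) = -395*(-97) = 38315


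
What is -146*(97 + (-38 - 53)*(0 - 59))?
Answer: -798036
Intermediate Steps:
-146*(97 + (-38 - 53)*(0 - 59)) = -146*(97 - 91*(-59)) = -146*(97 + 5369) = -146*5466 = -798036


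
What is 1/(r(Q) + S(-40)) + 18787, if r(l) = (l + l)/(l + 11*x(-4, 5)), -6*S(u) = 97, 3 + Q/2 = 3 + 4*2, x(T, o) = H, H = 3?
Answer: 85687213/4561 ≈ 18787.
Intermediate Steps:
x(T, o) = 3
Q = 16 (Q = -6 + 2*(3 + 4*2) = -6 + 2*(3 + 8) = -6 + 2*11 = -6 + 22 = 16)
S(u) = -97/6 (S(u) = -⅙*97 = -97/6)
r(l) = 2*l/(33 + l) (r(l) = (l + l)/(l + 11*3) = (2*l)/(l + 33) = (2*l)/(33 + l) = 2*l/(33 + l))
1/(r(Q) + S(-40)) + 18787 = 1/(2*16/(33 + 16) - 97/6) + 18787 = 1/(2*16/49 - 97/6) + 18787 = 1/(2*16*(1/49) - 97/6) + 18787 = 1/(32/49 - 97/6) + 18787 = 1/(-4561/294) + 18787 = -294/4561 + 18787 = 85687213/4561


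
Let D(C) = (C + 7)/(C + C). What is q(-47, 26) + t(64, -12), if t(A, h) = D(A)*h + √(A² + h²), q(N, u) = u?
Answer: 619/32 + 4*√265 ≈ 84.459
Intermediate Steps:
D(C) = (7 + C)/(2*C) (D(C) = (7 + C)/((2*C)) = (7 + C)*(1/(2*C)) = (7 + C)/(2*C))
t(A, h) = √(A² + h²) + h*(7 + A)/(2*A) (t(A, h) = ((7 + A)/(2*A))*h + √(A² + h²) = h*(7 + A)/(2*A) + √(A² + h²) = √(A² + h²) + h*(7 + A)/(2*A))
q(-47, 26) + t(64, -12) = 26 + (64*√(64² + (-12)²) + (½)*(-12)*(7 + 64))/64 = 26 + (64*√(4096 + 144) + (½)*(-12)*71)/64 = 26 + (64*√4240 - 426)/64 = 26 + (64*(4*√265) - 426)/64 = 26 + (256*√265 - 426)/64 = 26 + (-426 + 256*√265)/64 = 26 + (-213/32 + 4*√265) = 619/32 + 4*√265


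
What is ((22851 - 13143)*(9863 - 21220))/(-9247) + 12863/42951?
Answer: 4735628018117/397167897 ≈ 11923.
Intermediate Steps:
((22851 - 13143)*(9863 - 21220))/(-9247) + 12863/42951 = (9708*(-11357))*(-1/9247) + 12863*(1/42951) = -110253756*(-1/9247) + 12863/42951 = 110253756/9247 + 12863/42951 = 4735628018117/397167897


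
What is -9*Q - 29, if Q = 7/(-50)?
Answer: -1387/50 ≈ -27.740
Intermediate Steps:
Q = -7/50 (Q = 7*(-1/50) = -7/50 ≈ -0.14000)
-9*Q - 29 = -9*(-7/50) - 29 = 63/50 - 29 = -1387/50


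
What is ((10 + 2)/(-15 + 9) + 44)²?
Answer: 1764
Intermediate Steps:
((10 + 2)/(-15 + 9) + 44)² = (12/(-6) + 44)² = (12*(-⅙) + 44)² = (-2 + 44)² = 42² = 1764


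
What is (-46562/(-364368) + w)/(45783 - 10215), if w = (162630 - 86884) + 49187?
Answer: 22760816953/6479920512 ≈ 3.5125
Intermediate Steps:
w = 124933 (w = 75746 + 49187 = 124933)
(-46562/(-364368) + w)/(45783 - 10215) = (-46562/(-364368) + 124933)/(45783 - 10215) = (-46562*(-1/364368) + 124933)/35568 = (23281/182184 + 124933)*(1/35568) = (22760816953/182184)*(1/35568) = 22760816953/6479920512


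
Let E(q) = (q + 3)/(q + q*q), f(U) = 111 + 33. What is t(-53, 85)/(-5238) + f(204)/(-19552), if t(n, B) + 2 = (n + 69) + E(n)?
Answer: -3404075/339244308 ≈ -0.010034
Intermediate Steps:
f(U) = 144
E(q) = (3 + q)/(q + q**2)
t(n, B) = 67 + n + (3 + n)/(n*(1 + n)) (t(n, B) = -2 + ((n + 69) + (3 + n)/(n*(1 + n))) = -2 + ((69 + n) + (3 + n)/(n*(1 + n))) = -2 + (69 + n + (3 + n)/(n*(1 + n))) = 67 + n + (3 + n)/(n*(1 + n)))
t(-53, 85)/(-5238) + f(204)/(-19552) = ((3 - 53 - 53*(1 - 53)*(67 - 53))/((-53)*(1 - 53)))/(-5238) + 144/(-19552) = -1/53*(3 - 53 - 53*(-52)*14)/(-52)*(-1/5238) + 144*(-1/19552) = -1/53*(-1/52)*(3 - 53 + 38584)*(-1/5238) - 9/1222 = -1/53*(-1/52)*38534*(-1/5238) - 9/1222 = (19267/1378)*(-1/5238) - 9/1222 = -19267/7217964 - 9/1222 = -3404075/339244308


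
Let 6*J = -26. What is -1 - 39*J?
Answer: 168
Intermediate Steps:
J = -13/3 (J = (1/6)*(-26) = -13/3 ≈ -4.3333)
-1 - 39*J = -1 - 39*(-13/3) = -1 + 169 = 168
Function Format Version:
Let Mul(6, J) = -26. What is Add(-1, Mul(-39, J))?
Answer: 168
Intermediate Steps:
J = Rational(-13, 3) (J = Mul(Rational(1, 6), -26) = Rational(-13, 3) ≈ -4.3333)
Add(-1, Mul(-39, J)) = Add(-1, Mul(-39, Rational(-13, 3))) = Add(-1, 169) = 168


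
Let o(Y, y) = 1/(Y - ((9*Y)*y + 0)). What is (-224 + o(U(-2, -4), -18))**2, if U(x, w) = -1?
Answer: 1333199169/26569 ≈ 50179.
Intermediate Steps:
o(Y, y) = 1/(Y - 9*Y*y) (o(Y, y) = 1/(Y - (9*Y*y + 0)) = 1/(Y - 9*Y*y))
(-224 + o(U(-2, -4), -18))**2 = (-224 - 1/(-1*(-1 + 9*(-18))))**2 = (-224 - 1*(-1)/(-1 - 162))**2 = (-224 - 1*(-1)/(-163))**2 = (-224 - 1*(-1)*(-1/163))**2 = (-224 - 1/163)**2 = (-36513/163)**2 = 1333199169/26569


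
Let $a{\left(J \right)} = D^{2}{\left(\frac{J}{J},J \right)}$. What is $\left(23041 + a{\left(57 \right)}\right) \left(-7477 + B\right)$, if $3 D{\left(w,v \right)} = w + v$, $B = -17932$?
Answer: $- \frac{5354514797}{9} \approx -5.9495 \cdot 10^{8}$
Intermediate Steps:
$D{\left(w,v \right)} = \frac{v}{3} + \frac{w}{3}$ ($D{\left(w,v \right)} = \frac{w + v}{3} = \frac{v + w}{3} = \frac{v}{3} + \frac{w}{3}$)
$a{\left(J \right)} = \left(\frac{1}{3} + \frac{J}{3}\right)^{2}$ ($a{\left(J \right)} = \left(\frac{J}{3} + \frac{J \frac{1}{J}}{3}\right)^{2} = \left(\frac{J}{3} + \frac{1}{3} \cdot 1\right)^{2} = \left(\frac{J}{3} + \frac{1}{3}\right)^{2} = \left(\frac{1}{3} + \frac{J}{3}\right)^{2}$)
$\left(23041 + a{\left(57 \right)}\right) \left(-7477 + B\right) = \left(23041 + \frac{\left(1 + 57\right)^{2}}{9}\right) \left(-7477 - 17932\right) = \left(23041 + \frac{58^{2}}{9}\right) \left(-25409\right) = \left(23041 + \frac{1}{9} \cdot 3364\right) \left(-25409\right) = \left(23041 + \frac{3364}{9}\right) \left(-25409\right) = \frac{210733}{9} \left(-25409\right) = - \frac{5354514797}{9}$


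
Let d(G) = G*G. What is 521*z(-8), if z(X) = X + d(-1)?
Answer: -3647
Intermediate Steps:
d(G) = G**2
z(X) = 1 + X (z(X) = X + (-1)**2 = X + 1 = 1 + X)
521*z(-8) = 521*(1 - 8) = 521*(-7) = -3647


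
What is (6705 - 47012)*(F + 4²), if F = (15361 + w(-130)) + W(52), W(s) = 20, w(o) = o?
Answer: -615366969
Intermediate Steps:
F = 15251 (F = (15361 - 130) + 20 = 15231 + 20 = 15251)
(6705 - 47012)*(F + 4²) = (6705 - 47012)*(15251 + 4²) = -40307*(15251 + 16) = -40307*15267 = -615366969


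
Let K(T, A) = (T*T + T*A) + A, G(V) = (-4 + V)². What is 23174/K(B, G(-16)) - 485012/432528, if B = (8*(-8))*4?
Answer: -865902545/492865656 ≈ -1.7569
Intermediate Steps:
B = -256 (B = -64*4 = -256)
K(T, A) = A + T² + A*T (K(T, A) = (T² + A*T) + A = A + T² + A*T)
23174/K(B, G(-16)) - 485012/432528 = 23174/((-4 - 16)² + (-256)² + (-4 - 16)²*(-256)) - 485012/432528 = 23174/((-20)² + 65536 + (-20)²*(-256)) - 485012*1/432528 = 23174/(400 + 65536 + 400*(-256)) - 121253/108132 = 23174/(400 + 65536 - 102400) - 121253/108132 = 23174/(-36464) - 121253/108132 = 23174*(-1/36464) - 121253/108132 = -11587/18232 - 121253/108132 = -865902545/492865656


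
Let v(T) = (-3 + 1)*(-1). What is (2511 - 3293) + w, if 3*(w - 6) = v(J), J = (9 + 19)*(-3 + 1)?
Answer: -2326/3 ≈ -775.33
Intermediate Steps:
J = -56 (J = 28*(-2) = -56)
v(T) = 2 (v(T) = -2*(-1) = 2)
w = 20/3 (w = 6 + (⅓)*2 = 6 + ⅔ = 20/3 ≈ 6.6667)
(2511 - 3293) + w = (2511 - 3293) + 20/3 = -782 + 20/3 = -2326/3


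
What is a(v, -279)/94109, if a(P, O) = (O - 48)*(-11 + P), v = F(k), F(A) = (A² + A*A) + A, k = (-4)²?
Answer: -169059/94109 ≈ -1.7964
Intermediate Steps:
k = 16
F(A) = A + 2*A² (F(A) = (A² + A²) + A = 2*A² + A = A + 2*A²)
v = 528 (v = 16*(1 + 2*16) = 16*(1 + 32) = 16*33 = 528)
a(P, O) = (-48 + O)*(-11 + P)
a(v, -279)/94109 = (528 - 48*528 - 11*(-279) - 279*528)/94109 = (528 - 25344 + 3069 - 147312)*(1/94109) = -169059*1/94109 = -169059/94109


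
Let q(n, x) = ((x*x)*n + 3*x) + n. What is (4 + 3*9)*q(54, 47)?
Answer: 3703911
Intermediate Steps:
q(n, x) = n + 3*x + n*x² (q(n, x) = (x²*n + 3*x) + n = (n*x² + 3*x) + n = (3*x + n*x²) + n = n + 3*x + n*x²)
(4 + 3*9)*q(54, 47) = (4 + 3*9)*(54 + 3*47 + 54*47²) = (4 + 27)*(54 + 141 + 54*2209) = 31*(54 + 141 + 119286) = 31*119481 = 3703911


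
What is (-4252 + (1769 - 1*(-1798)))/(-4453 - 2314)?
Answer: 685/6767 ≈ 0.10123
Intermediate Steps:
(-4252 + (1769 - 1*(-1798)))/(-4453 - 2314) = (-4252 + (1769 + 1798))/(-6767) = (-4252 + 3567)*(-1/6767) = -685*(-1/6767) = 685/6767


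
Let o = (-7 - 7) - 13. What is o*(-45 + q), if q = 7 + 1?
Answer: 999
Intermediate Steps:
q = 8
o = -27 (o = -14 - 13 = -27)
o*(-45 + q) = -27*(-45 + 8) = -27*(-37) = 999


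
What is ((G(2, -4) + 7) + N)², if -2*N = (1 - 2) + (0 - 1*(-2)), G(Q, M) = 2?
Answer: 289/4 ≈ 72.250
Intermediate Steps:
N = -½ (N = -((1 - 2) + (0 - 1*(-2)))/2 = -(-1 + (0 + 2))/2 = -(-1 + 2)/2 = -½*1 = -½ ≈ -0.50000)
((G(2, -4) + 7) + N)² = ((2 + 7) - ½)² = (9 - ½)² = (17/2)² = 289/4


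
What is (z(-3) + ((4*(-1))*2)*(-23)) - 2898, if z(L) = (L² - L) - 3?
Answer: -2705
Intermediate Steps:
z(L) = -3 + L² - L
(z(-3) + ((4*(-1))*2)*(-23)) - 2898 = ((-3 + (-3)² - 1*(-3)) + ((4*(-1))*2)*(-23)) - 2898 = ((-3 + 9 + 3) - 4*2*(-23)) - 2898 = (9 - 8*(-23)) - 2898 = (9 + 184) - 2898 = 193 - 2898 = -2705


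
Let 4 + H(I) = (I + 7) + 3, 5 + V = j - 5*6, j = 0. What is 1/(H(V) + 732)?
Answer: 1/703 ≈ 0.0014225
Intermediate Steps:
V = -35 (V = -5 + (0 - 5*6) = -5 + (0 - 30) = -5 - 30 = -35)
H(I) = 6 + I (H(I) = -4 + ((I + 7) + 3) = -4 + ((7 + I) + 3) = -4 + (10 + I) = 6 + I)
1/(H(V) + 732) = 1/((6 - 35) + 732) = 1/(-29 + 732) = 1/703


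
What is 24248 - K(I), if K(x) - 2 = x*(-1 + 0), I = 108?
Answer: 24354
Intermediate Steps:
K(x) = 2 - x (K(x) = 2 + x*(-1 + 0) = 2 + x*(-1) = 2 - x)
24248 - K(I) = 24248 - (2 - 1*108) = 24248 - (2 - 108) = 24248 - 1*(-106) = 24248 + 106 = 24354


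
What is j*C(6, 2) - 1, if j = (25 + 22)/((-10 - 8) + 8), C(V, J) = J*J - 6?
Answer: 42/5 ≈ 8.4000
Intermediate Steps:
C(V, J) = -6 + J**2 (C(V, J) = J**2 - 6 = -6 + J**2)
j = -47/10 (j = 47/(-18 + 8) = 47/(-10) = 47*(-1/10) = -47/10 ≈ -4.7000)
j*C(6, 2) - 1 = -47*(-6 + 2**2)/10 - 1 = -47*(-6 + 4)/10 - 1 = -47/10*(-2) - 1 = 47/5 - 1 = 42/5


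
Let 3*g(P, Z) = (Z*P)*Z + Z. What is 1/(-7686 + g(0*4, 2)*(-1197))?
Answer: -1/8484 ≈ -0.00011787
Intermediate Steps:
g(P, Z) = Z/3 + P*Z²/3 (g(P, Z) = ((Z*P)*Z + Z)/3 = ((P*Z)*Z + Z)/3 = (P*Z² + Z)/3 = (Z + P*Z²)/3 = Z/3 + P*Z²/3)
1/(-7686 + g(0*4, 2)*(-1197)) = 1/(-7686 + ((⅓)*2*(1 + (0*4)*2))*(-1197)) = 1/(-7686 + ((⅓)*2*(1 + 0*2))*(-1197)) = 1/(-7686 + ((⅓)*2*(1 + 0))*(-1197)) = 1/(-7686 + ((⅓)*2*1)*(-1197)) = 1/(-7686 + (⅔)*(-1197)) = 1/(-7686 - 798) = 1/(-8484) = -1/8484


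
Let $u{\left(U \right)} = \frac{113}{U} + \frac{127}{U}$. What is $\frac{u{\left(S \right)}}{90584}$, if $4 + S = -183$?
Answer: $- \frac{30}{2117401} \approx -1.4168 \cdot 10^{-5}$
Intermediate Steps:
$S = -187$ ($S = -4 - 183 = -187$)
$u{\left(U \right)} = \frac{240}{U}$
$\frac{u{\left(S \right)}}{90584} = \frac{240 \frac{1}{-187}}{90584} = 240 \left(- \frac{1}{187}\right) \frac{1}{90584} = \left(- \frac{240}{187}\right) \frac{1}{90584} = - \frac{30}{2117401}$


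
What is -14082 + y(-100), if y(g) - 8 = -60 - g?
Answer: -14034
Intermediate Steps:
y(g) = -52 - g (y(g) = 8 + (-60 - g) = -52 - g)
-14082 + y(-100) = -14082 + (-52 - 1*(-100)) = -14082 + (-52 + 100) = -14082 + 48 = -14034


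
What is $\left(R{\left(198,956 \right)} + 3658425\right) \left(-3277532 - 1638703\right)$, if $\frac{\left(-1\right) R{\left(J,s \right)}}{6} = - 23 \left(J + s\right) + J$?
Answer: $-18762756798915$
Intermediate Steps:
$R{\left(J,s \right)} = 132 J + 138 s$ ($R{\left(J,s \right)} = - 6 \left(- 23 \left(J + s\right) + J\right) = - 6 \left(\left(- 23 J - 23 s\right) + J\right) = - 6 \left(- 23 s - 22 J\right) = 132 J + 138 s$)
$\left(R{\left(198,956 \right)} + 3658425\right) \left(-3277532 - 1638703\right) = \left(\left(132 \cdot 198 + 138 \cdot 956\right) + 3658425\right) \left(-3277532 - 1638703\right) = \left(\left(26136 + 131928\right) + 3658425\right) \left(-4916235\right) = \left(158064 + 3658425\right) \left(-4916235\right) = 3816489 \left(-4916235\right) = -18762756798915$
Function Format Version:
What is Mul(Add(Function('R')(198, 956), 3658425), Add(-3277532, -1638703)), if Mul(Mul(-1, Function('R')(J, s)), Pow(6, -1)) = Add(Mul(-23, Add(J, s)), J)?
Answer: -18762756798915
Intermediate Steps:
Function('R')(J, s) = Add(Mul(132, J), Mul(138, s)) (Function('R')(J, s) = Mul(-6, Add(Mul(-23, Add(J, s)), J)) = Mul(-6, Add(Add(Mul(-23, J), Mul(-23, s)), J)) = Mul(-6, Add(Mul(-23, s), Mul(-22, J))) = Add(Mul(132, J), Mul(138, s)))
Mul(Add(Function('R')(198, 956), 3658425), Add(-3277532, -1638703)) = Mul(Add(Add(Mul(132, 198), Mul(138, 956)), 3658425), Add(-3277532, -1638703)) = Mul(Add(Add(26136, 131928), 3658425), -4916235) = Mul(Add(158064, 3658425), -4916235) = Mul(3816489, -4916235) = -18762756798915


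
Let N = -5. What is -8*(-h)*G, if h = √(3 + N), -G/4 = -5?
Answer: 160*I*√2 ≈ 226.27*I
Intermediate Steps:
G = 20 (G = -4*(-5) = 20)
h = I*√2 (h = √(3 - 5) = √(-2) = I*√2 ≈ 1.4142*I)
-8*(-h)*G = -8*(-I*√2)*20 = -(-160)*I*√2 = 160*I*√2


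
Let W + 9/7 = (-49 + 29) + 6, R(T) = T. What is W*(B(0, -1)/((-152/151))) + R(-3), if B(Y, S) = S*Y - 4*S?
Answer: 15359/266 ≈ 57.741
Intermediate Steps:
B(Y, S) = -4*S + S*Y
W = -107/7 (W = -9/7 + ((-49 + 29) + 6) = -9/7 + (-20 + 6) = -9/7 - 14 = -107/7 ≈ -15.286)
W*(B(0, -1)/((-152/151))) + R(-3) = -107*(-(-4 + 0))/(7*((-152/151))) - 3 = -107*(-1*(-4))/(7*((-152*1/151))) - 3 = -428/(7*(-152/151)) - 3 = -428*(-151)/(7*152) - 3 = -107/7*(-151/38) - 3 = 16157/266 - 3 = 15359/266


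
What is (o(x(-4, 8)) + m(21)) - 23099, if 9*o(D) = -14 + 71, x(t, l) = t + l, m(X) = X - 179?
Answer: -69752/3 ≈ -23251.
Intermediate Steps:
m(X) = -179 + X
x(t, l) = l + t
o(D) = 19/3 (o(D) = (-14 + 71)/9 = (⅑)*57 = 19/3)
(o(x(-4, 8)) + m(21)) - 23099 = (19/3 + (-179 + 21)) - 23099 = (19/3 - 158) - 23099 = -455/3 - 23099 = -69752/3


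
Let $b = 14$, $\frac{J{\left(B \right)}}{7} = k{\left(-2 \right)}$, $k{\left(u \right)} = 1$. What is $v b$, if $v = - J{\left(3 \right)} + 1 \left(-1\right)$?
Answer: $-112$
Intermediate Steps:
$J{\left(B \right)} = 7$ ($J{\left(B \right)} = 7 \cdot 1 = 7$)
$v = -8$ ($v = \left(-1\right) 7 + 1 \left(-1\right) = -7 - 1 = -8$)
$v b = \left(-8\right) 14 = -112$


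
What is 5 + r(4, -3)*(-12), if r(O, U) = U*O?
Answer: 149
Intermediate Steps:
r(O, U) = O*U
5 + r(4, -3)*(-12) = 5 + (4*(-3))*(-12) = 5 - 12*(-12) = 5 + 144 = 149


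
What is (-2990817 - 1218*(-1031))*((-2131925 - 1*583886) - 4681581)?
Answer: 12834911566128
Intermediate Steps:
(-2990817 - 1218*(-1031))*((-2131925 - 1*583886) - 4681581) = (-2990817 + 1255758)*((-2131925 - 583886) - 4681581) = -1735059*(-2715811 - 4681581) = -1735059*(-7397392) = 12834911566128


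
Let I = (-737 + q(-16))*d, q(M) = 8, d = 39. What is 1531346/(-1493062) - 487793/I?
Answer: 342383747020/21224622861 ≈ 16.131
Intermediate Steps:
I = -28431 (I = (-737 + 8)*39 = -729*39 = -28431)
1531346/(-1493062) - 487793/I = 1531346/(-1493062) - 487793/(-28431) = 1531346*(-1/1493062) - 487793*(-1/28431) = -765673/746531 + 487793/28431 = 342383747020/21224622861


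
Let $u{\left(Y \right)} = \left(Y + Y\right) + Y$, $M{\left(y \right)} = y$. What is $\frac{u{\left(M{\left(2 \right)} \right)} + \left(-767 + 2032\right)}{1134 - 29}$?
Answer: $\frac{1271}{1105} \approx 1.1502$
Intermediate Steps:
$u{\left(Y \right)} = 3 Y$ ($u{\left(Y \right)} = 2 Y + Y = 3 Y$)
$\frac{u{\left(M{\left(2 \right)} \right)} + \left(-767 + 2032\right)}{1134 - 29} = \frac{3 \cdot 2 + \left(-767 + 2032\right)}{1134 - 29} = \frac{6 + 1265}{1105} = 1271 \cdot \frac{1}{1105} = \frac{1271}{1105}$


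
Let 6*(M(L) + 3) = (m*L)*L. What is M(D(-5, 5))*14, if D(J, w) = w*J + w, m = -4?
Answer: -11326/3 ≈ -3775.3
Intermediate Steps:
D(J, w) = w + J*w (D(J, w) = J*w + w = w + J*w)
M(L) = -3 - 2*L²/3 (M(L) = -3 + ((-4*L)*L)/6 = -3 + (-4*L²)/6 = -3 - 2*L²/3)
M(D(-5, 5))*14 = (-3 - 2*25*(1 - 5)²/3)*14 = (-3 - 2*(5*(-4))²/3)*14 = (-3 - ⅔*(-20)²)*14 = (-3 - ⅔*400)*14 = (-3 - 800/3)*14 = -809/3*14 = -11326/3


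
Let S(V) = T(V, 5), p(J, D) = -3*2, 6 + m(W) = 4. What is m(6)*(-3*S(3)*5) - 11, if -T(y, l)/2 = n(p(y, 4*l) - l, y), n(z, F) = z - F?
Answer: 829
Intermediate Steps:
m(W) = -2 (m(W) = -6 + 4 = -2)
p(J, D) = -6
T(y, l) = 12 + 2*l + 2*y (T(y, l) = -2*((-6 - l) - y) = -2*(-6 - l - y) = 12 + 2*l + 2*y)
S(V) = 22 + 2*V (S(V) = 12 + 2*5 + 2*V = 12 + 10 + 2*V = 22 + 2*V)
m(6)*(-3*S(3)*5) - 11 = -2*(-3*(22 + 2*3))*5 - 11 = -2*(-3*(22 + 6))*5 - 11 = -2*(-3*28)*5 - 11 = -(-168)*5 - 11 = -2*(-420) - 11 = 840 - 11 = 829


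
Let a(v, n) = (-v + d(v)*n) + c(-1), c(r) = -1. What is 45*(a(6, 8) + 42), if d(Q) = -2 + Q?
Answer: 3015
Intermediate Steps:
a(v, n) = -1 - v + n*(-2 + v) (a(v, n) = (-v + (-2 + v)*n) - 1 = (-v + n*(-2 + v)) - 1 = -1 - v + n*(-2 + v))
45*(a(6, 8) + 42) = 45*((-1 - 1*6 + 8*(-2 + 6)) + 42) = 45*((-1 - 6 + 8*4) + 42) = 45*((-1 - 6 + 32) + 42) = 45*(25 + 42) = 45*67 = 3015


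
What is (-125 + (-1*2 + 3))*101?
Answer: -12524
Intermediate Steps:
(-125 + (-1*2 + 3))*101 = (-125 + (-2 + 3))*101 = (-125 + 1)*101 = -124*101 = -12524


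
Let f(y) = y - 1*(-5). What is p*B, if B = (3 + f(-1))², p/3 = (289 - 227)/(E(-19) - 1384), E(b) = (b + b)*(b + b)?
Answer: 1519/10 ≈ 151.90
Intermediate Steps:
f(y) = 5 + y (f(y) = y + 5 = 5 + y)
E(b) = 4*b² (E(b) = (2*b)*(2*b) = 4*b²)
p = 31/10 (p = 3*((289 - 227)/(4*(-19)² - 1384)) = 3*(62/(4*361 - 1384)) = 3*(62/(1444 - 1384)) = 3*(62/60) = 3*(62*(1/60)) = 3*(31/30) = 31/10 ≈ 3.1000)
B = 49 (B = (3 + (5 - 1))² = (3 + 4)² = 7² = 49)
p*B = (31/10)*49 = 1519/10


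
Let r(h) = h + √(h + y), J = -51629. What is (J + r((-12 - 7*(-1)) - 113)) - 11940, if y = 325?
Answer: -63687 + 3*√23 ≈ -63673.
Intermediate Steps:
r(h) = h + √(325 + h) (r(h) = h + √(h + 325) = h + √(325 + h))
(J + r((-12 - 7*(-1)) - 113)) - 11940 = (-51629 + (((-12 - 7*(-1)) - 113) + √(325 + ((-12 - 7*(-1)) - 113)))) - 11940 = (-51629 + (((-12 + 7) - 113) + √(325 + ((-12 + 7) - 113)))) - 11940 = (-51629 + ((-5 - 113) + √(325 + (-5 - 113)))) - 11940 = (-51629 + (-118 + √(325 - 118))) - 11940 = (-51629 + (-118 + √207)) - 11940 = (-51629 + (-118 + 3*√23)) - 11940 = (-51747 + 3*√23) - 11940 = -63687 + 3*√23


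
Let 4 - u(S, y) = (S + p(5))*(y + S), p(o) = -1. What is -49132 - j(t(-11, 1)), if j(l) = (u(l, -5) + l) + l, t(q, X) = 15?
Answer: -49026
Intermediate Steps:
u(S, y) = 4 - (-1 + S)*(S + y) (u(S, y) = 4 - (S - 1)*(y + S) = 4 - (-1 + S)*(S + y))
j(l) = -1 - l² + 8*l (j(l) = ((4 + l - 5 - l² - 1*l*(-5)) + l) + l = ((4 + l - 5 - l² + 5*l) + l) + l = ((-1 - l² + 6*l) + l) + l = (-1 - l² + 7*l) + l = -1 - l² + 8*l)
-49132 - j(t(-11, 1)) = -49132 - (-1 - 1*15² + 8*15) = -49132 - (-1 - 1*225 + 120) = -49132 - (-1 - 225 + 120) = -49132 - 1*(-106) = -49132 + 106 = -49026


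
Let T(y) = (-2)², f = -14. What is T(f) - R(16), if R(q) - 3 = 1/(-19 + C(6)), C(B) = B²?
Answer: 16/17 ≈ 0.94118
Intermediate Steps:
R(q) = 52/17 (R(q) = 3 + 1/(-19 + 6²) = 3 + 1/(-19 + 36) = 3 + 1/17 = 52/17)
T(y) = 4
T(f) - R(16) = 4 - 1*52/17 = 4 - 52/17 = 16/17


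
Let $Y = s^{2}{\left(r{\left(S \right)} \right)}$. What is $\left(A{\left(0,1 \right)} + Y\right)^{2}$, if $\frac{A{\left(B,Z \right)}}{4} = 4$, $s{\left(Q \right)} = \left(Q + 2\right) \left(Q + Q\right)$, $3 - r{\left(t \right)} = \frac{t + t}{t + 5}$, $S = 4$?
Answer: $\frac{4333941203344}{43046721} \approx 1.0068 \cdot 10^{5}$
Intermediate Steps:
$r{\left(t \right)} = 3 - \frac{2 t}{5 + t}$ ($r{\left(t \right)} = 3 - \frac{t + t}{t + 5} = 3 - \frac{2 t}{5 + t}$)
$s{\left(Q \right)} = 2 Q \left(2 + Q\right)$ ($s{\left(Q \right)} = \left(2 + Q\right) 2 Q = 2 Q \left(2 + Q\right)$)
$A{\left(B,Z \right)} = 16$ ($A{\left(B,Z \right)} = 4 \cdot 4 = 16$)
$Y = \frac{1976836}{6561}$ ($Y = \left(2 \frac{15 + 4}{5 + 4} \left(2 + \frac{15 + 4}{5 + 4}\right)\right)^{2} = \left(2 \cdot \frac{1}{9} \cdot 19 \left(2 + \frac{1}{9} \cdot 19\right)\right)^{2} = \left(2 \cdot \frac{19}{9} \left(2 + \frac{19}{9}\right)\right)^{2} = \left(2 \cdot \frac{19}{9} \cdot \frac{37}{9}\right)^{2} = \left(\frac{1406}{81}\right)^{2} = \frac{1976836}{6561} \approx 301.3$)
$\left(A{\left(0,1 \right)} + Y\right)^{2} = \left(16 + \frac{1976836}{6561}\right)^{2} = \left(\frac{2081812}{6561}\right)^{2} = \frac{4333941203344}{43046721}$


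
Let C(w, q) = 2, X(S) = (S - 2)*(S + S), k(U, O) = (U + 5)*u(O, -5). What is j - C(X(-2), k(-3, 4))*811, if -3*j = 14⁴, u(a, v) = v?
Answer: -43282/3 ≈ -14427.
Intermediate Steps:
k(U, O) = -25 - 5*U (k(U, O) = (U + 5)*(-5) = (5 + U)*(-5) = -25 - 5*U)
X(S) = 2*S*(-2 + S) (X(S) = (-2 + S)*(2*S) = 2*S*(-2 + S))
j = -38416/3 (j = -⅓*14⁴ = -⅓*38416 = -38416/3 ≈ -12805.)
j - C(X(-2), k(-3, 4))*811 = -38416/3 - 2*811 = -38416/3 - 1*1622 = -38416/3 - 1622 = -43282/3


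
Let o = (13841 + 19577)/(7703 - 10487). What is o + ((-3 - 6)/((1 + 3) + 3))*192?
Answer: -2522339/9744 ≈ -258.86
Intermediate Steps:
o = -16709/1392 (o = 33418/(-2784) = 33418*(-1/2784) = -16709/1392 ≈ -12.004)
o + ((-3 - 6)/((1 + 3) + 3))*192 = -16709/1392 + ((-3 - 6)/((1 + 3) + 3))*192 = -16709/1392 - 9/(4 + 3)*192 = -16709/1392 - 9/7*192 = -16709/1392 - 1728/7 = -2522339/9744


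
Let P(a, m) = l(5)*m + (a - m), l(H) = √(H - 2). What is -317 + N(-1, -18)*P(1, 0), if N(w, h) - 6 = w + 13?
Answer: -299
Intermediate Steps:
l(H) = √(-2 + H)
N(w, h) = 19 + w (N(w, h) = 6 + (w + 13) = 6 + (13 + w) = 19 + w)
P(a, m) = a - m + m*√3 (P(a, m) = √(-2 + 5)*m + (a - m) = √3*m + (a - m) = m*√3 + (a - m) = a - m + m*√3)
-317 + N(-1, -18)*P(1, 0) = -317 + (19 - 1)*(1 - 1*0 + 0*√3) = -317 + 18*(1 + 0 + 0) = -317 + 18*1 = -317 + 18 = -299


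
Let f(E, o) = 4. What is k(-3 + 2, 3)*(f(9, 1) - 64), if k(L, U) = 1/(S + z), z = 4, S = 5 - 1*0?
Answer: -20/3 ≈ -6.6667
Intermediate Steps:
S = 5 (S = 5 + 0 = 5)
k(L, U) = ⅑ (k(L, U) = 1/(5 + 4) = 1/9 = ⅑)
k(-3 + 2, 3)*(f(9, 1) - 64) = (4 - 64)/9 = (⅑)*(-60) = -20/3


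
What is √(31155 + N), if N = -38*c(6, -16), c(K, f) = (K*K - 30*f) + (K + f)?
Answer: √11927 ≈ 109.21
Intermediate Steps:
c(K, f) = K + K² - 29*f (c(K, f) = (K² - 30*f) + (K + f) = K + K² - 29*f)
N = -19228 (N = -38*(6 + 6² - 29*(-16)) = -38*(6 + 36 + 464) = -38*506 = -19228)
√(31155 + N) = √(31155 - 19228) = √11927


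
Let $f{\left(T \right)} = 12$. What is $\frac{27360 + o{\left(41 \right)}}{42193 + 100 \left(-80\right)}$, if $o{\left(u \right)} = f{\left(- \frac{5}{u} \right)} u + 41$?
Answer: $\frac{27893}{34193} \approx 0.81575$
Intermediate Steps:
$o{\left(u \right)} = 41 + 12 u$ ($o{\left(u \right)} = 12 u + 41 = 41 + 12 u$)
$\frac{27360 + o{\left(41 \right)}}{42193 + 100 \left(-80\right)} = \frac{27360 + \left(41 + 12 \cdot 41\right)}{42193 + 100 \left(-80\right)} = \frac{27360 + \left(41 + 492\right)}{42193 - 8000} = \frac{27360 + 533}{34193} = 27893 \cdot \frac{1}{34193} = \frac{27893}{34193}$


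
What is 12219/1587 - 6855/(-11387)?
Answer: 50005546/6023723 ≈ 8.3014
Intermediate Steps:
12219/1587 - 6855/(-11387) = 12219*(1/1587) - 6855*(-1/11387) = 4073/529 + 6855/11387 = 50005546/6023723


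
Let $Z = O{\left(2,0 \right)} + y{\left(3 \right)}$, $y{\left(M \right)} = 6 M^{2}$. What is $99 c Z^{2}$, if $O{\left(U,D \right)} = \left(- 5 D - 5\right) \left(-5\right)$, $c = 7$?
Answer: $4325013$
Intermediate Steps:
$O{\left(U,D \right)} = 25 + 25 D$ ($O{\left(U,D \right)} = \left(-5 - 5 D\right) \left(-5\right) = 25 + 25 D$)
$Z = 79$ ($Z = \left(25 + 25 \cdot 0\right) + 6 \cdot 3^{2} = \left(25 + 0\right) + 6 \cdot 9 = 25 + 54 = 79$)
$99 c Z^{2} = 99 \cdot 7 \cdot 79^{2} = 693 \cdot 6241 = 4325013$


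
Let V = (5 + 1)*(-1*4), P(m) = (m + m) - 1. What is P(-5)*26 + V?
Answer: -310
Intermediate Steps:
P(m) = -1 + 2*m (P(m) = 2*m - 1 = -1 + 2*m)
V = -24 (V = 6*(-4) = -24)
P(-5)*26 + V = (-1 + 2*(-5))*26 - 24 = (-1 - 10)*26 - 24 = -11*26 - 24 = -286 - 24 = -310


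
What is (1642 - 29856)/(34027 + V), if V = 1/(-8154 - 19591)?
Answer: -391398715/472039557 ≈ -0.82917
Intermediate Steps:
V = -1/27745 (V = 1/(-27745) = -1/27745 ≈ -3.6043e-5)
(1642 - 29856)/(34027 + V) = (1642 - 29856)/(34027 - 1/27745) = -28214/944079114/27745 = -28214*27745/944079114 = -391398715/472039557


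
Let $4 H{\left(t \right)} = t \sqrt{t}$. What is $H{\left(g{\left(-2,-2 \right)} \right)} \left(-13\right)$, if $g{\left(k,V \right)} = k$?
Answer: $\frac{13 i \sqrt{2}}{2} \approx 9.1924 i$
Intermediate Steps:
$H{\left(t \right)} = \frac{t^{\frac{3}{2}}}{4}$ ($H{\left(t \right)} = \frac{t \sqrt{t}}{4} = \frac{t^{\frac{3}{2}}}{4}$)
$H{\left(g{\left(-2,-2 \right)} \right)} \left(-13\right) = \frac{\left(-2\right)^{\frac{3}{2}}}{4} \left(-13\right) = \frac{\left(-2\right) i \sqrt{2}}{4} \left(-13\right) = - \frac{i \sqrt{2}}{2} \left(-13\right) = \frac{13 i \sqrt{2}}{2}$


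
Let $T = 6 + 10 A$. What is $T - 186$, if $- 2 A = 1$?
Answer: $-185$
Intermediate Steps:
$A = - \frac{1}{2}$ ($A = \left(- \frac{1}{2}\right) 1 = - \frac{1}{2} \approx -0.5$)
$T = 1$ ($T = 6 + 10 \left(- \frac{1}{2}\right) = 6 - 5 = 1$)
$T - 186 = 1 - 186 = -185$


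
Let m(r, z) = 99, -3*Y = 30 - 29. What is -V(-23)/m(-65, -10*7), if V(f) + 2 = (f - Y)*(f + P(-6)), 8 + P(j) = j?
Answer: -2510/297 ≈ -8.4512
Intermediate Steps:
P(j) = -8 + j
Y = -⅓ (Y = -(30 - 29)/3 = -⅓*1 = -⅓ ≈ -0.33333)
V(f) = -2 + (-14 + f)*(⅓ + f) (V(f) = -2 + (f - 1*(-⅓))*(f + (-8 - 6)) = -2 + (f + ⅓)*(f - 14) = -2 + (⅓ + f)*(-14 + f) = -2 + (-14 + f)*(⅓ + f))
-V(-23)/m(-65, -10*7) = -(-20/3 + (-23)² - 41/3*(-23))/99 = -(-20/3 + 529 + 943/3)/99 = -2510/(3*99) = -1*2510/297 = -2510/297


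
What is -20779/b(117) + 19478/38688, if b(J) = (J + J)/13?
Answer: -66962279/58032 ≈ -1153.9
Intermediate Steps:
b(J) = 2*J/13 (b(J) = (2*J)*(1/13) = 2*J/13)
-20779/b(117) + 19478/38688 = -20779/((2/13)*117) + 19478/38688 = -20779/18 + 19478*(1/38688) = -20779*1/18 + 9739/19344 = -20779/18 + 9739/19344 = -66962279/58032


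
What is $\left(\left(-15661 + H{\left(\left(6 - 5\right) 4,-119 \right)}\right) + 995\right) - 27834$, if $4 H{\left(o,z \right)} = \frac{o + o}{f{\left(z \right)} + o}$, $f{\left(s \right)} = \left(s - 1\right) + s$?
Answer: $- \frac{9987502}{235} \approx -42500.0$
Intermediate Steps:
$f{\left(s \right)} = -1 + 2 s$ ($f{\left(s \right)} = \left(-1 + s\right) + s = -1 + 2 s$)
$H{\left(o,z \right)} = \frac{o}{2 \left(-1 + o + 2 z\right)}$ ($H{\left(o,z \right)} = \frac{\left(o + o\right) \frac{1}{\left(-1 + 2 z\right) + o}}{4} = \frac{2 o \frac{1}{-1 + o + 2 z}}{4} = \frac{o}{2 \left(-1 + o + 2 z\right)}$)
$\left(\left(-15661 + H{\left(\left(6 - 5\right) 4,-119 \right)}\right) + 995\right) - 27834 = \left(\left(-15661 + \frac{\left(6 - 5\right) 4}{2 \left(-1 + \left(6 - 5\right) 4 + 2 \left(-119\right)\right)}\right) + 995\right) - 27834 = \left(\left(-15661 + \frac{1 \cdot 4}{2 \left(-1 + 1 \cdot 4 - 238\right)}\right) + 995\right) - 27834 = \left(\left(-15661 + \frac{1}{2} \cdot 4 \frac{1}{-1 + 4 - 238}\right) + 995\right) - 27834 = \left(\left(-15661 + \frac{1}{2} \cdot 4 \frac{1}{-235}\right) + 995\right) - 27834 = \left(\left(-15661 + \frac{1}{2} \cdot 4 \left(- \frac{1}{235}\right)\right) + 995\right) - 27834 = \left(\left(-15661 - \frac{2}{235}\right) + 995\right) - 27834 = \left(- \frac{3680337}{235} + 995\right) - 27834 = - \frac{3446512}{235} - 27834 = - \frac{9987502}{235}$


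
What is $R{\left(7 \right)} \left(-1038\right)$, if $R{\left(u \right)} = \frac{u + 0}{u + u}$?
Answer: $-519$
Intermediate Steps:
$R{\left(u \right)} = \frac{1}{2}$ ($R{\left(u \right)} = \frac{u}{2 u} = u \frac{1}{2 u} = \frac{1}{2}$)
$R{\left(7 \right)} \left(-1038\right) = \frac{1}{2} \left(-1038\right) = -519$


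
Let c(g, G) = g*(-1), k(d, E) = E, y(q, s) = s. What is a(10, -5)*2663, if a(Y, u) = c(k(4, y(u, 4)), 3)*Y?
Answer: -106520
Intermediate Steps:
c(g, G) = -g
a(Y, u) = -4*Y (a(Y, u) = (-1*4)*Y = -4*Y)
a(10, -5)*2663 = -4*10*2663 = -40*2663 = -106520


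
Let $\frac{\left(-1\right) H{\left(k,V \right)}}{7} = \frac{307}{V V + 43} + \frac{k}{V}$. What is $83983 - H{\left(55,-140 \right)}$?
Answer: $\frac{6598504799}{78572} \approx 83980.0$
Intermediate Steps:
$H{\left(k,V \right)} = - \frac{2149}{43 + V^{2}} - \frac{7 k}{V}$ ($H{\left(k,V \right)} = - 7 \left(\frac{307}{V V + 43} + \frac{k}{V}\right) = - 7 \left(\frac{307}{V^{2} + 43} + \frac{k}{V}\right) = - 7 \left(\frac{307}{43 + V^{2}} + \frac{k}{V}\right) = - \frac{2149}{43 + V^{2}} - \frac{7 k}{V}$)
$83983 - H{\left(55,-140 \right)} = 83983 - \frac{7 \left(\left(-307\right) \left(-140\right) - 2365 - 55 \left(-140\right)^{2}\right)}{\left(-140\right) \left(43 + \left(-140\right)^{2}\right)} = 83983 - 7 \left(- \frac{1}{140}\right) \frac{1}{43 + 19600} \left(42980 - 2365 - 55 \cdot 19600\right) = 83983 - 7 \left(- \frac{1}{140}\right) \frac{1}{19643} \left(42980 - 2365 - 1078000\right) = 83983 - 7 \left(- \frac{1}{140}\right) \frac{1}{19643} \left(-1037385\right) = 83983 - \frac{207477}{78572} = \frac{6598504799}{78572}$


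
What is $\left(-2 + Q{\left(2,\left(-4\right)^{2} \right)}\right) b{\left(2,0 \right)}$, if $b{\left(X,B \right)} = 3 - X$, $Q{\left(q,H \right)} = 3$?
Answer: $1$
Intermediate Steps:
$\left(-2 + Q{\left(2,\left(-4\right)^{2} \right)}\right) b{\left(2,0 \right)} = \left(-2 + 3\right) \left(3 - 2\right) = 1 \left(3 - 2\right) = 1 \cdot 1 = 1$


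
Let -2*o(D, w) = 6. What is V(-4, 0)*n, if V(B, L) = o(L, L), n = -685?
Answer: 2055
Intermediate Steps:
o(D, w) = -3 (o(D, w) = -1/2*6 = -3)
V(B, L) = -3
V(-4, 0)*n = -3*(-685) = 2055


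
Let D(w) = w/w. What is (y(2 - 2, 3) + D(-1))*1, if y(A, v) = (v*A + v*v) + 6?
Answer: 16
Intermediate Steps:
D(w) = 1
y(A, v) = 6 + v² + A*v (y(A, v) = (A*v + v²) + 6 = (v² + A*v) + 6 = 6 + v² + A*v)
(y(2 - 2, 3) + D(-1))*1 = ((6 + 3² + (2 - 2)*3) + 1)*1 = ((6 + 9 + 0*3) + 1)*1 = ((6 + 9 + 0) + 1)*1 = (15 + 1)*1 = 16*1 = 16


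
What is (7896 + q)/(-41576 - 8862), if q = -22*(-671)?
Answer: -11329/25219 ≈ -0.44922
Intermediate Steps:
q = 14762
(7896 + q)/(-41576 - 8862) = (7896 + 14762)/(-41576 - 8862) = 22658/(-50438) = 22658*(-1/50438) = -11329/25219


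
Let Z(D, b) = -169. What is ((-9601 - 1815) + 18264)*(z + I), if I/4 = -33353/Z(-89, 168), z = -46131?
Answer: -52474354496/169 ≈ -3.1050e+8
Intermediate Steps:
I = 133412/169 (I = 4*(-33353/(-169)) = 4*(-33353*(-1/169)) = 4*(33353/169) = 133412/169 ≈ 789.42)
((-9601 - 1815) + 18264)*(z + I) = ((-9601 - 1815) + 18264)*(-46131 + 133412/169) = (-11416 + 18264)*(-7662727/169) = 6848*(-7662727/169) = -52474354496/169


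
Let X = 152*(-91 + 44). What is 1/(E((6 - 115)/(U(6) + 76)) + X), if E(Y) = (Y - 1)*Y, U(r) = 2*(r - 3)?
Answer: -6724/48015437 ≈ -0.00014004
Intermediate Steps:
U(r) = -6 + 2*r (U(r) = 2*(-3 + r) = -6 + 2*r)
E(Y) = Y*(-1 + Y) (E(Y) = (-1 + Y)*Y = Y*(-1 + Y))
X = -7144 (X = 152*(-47) = -7144)
1/(E((6 - 115)/(U(6) + 76)) + X) = 1/(((6 - 115)/((-6 + 2*6) + 76))*(-1 + (6 - 115)/((-6 + 2*6) + 76)) - 7144) = 1/((-109/((-6 + 12) + 76))*(-1 - 109/((-6 + 12) + 76)) - 7144) = 1/((-109/(6 + 76))*(-1 - 109/(6 + 76)) - 7144) = 1/((-109/82)*(-1 - 109/82) - 7144) = 1/((-109*1/82)*(-1 - 109*1/82) - 7144) = 1/(-109*(-1 - 109/82)/82 - 7144) = 1/(-109/82*(-191/82) - 7144) = 1/(20819/6724 - 7144) = 1/(-48015437/6724) = -6724/48015437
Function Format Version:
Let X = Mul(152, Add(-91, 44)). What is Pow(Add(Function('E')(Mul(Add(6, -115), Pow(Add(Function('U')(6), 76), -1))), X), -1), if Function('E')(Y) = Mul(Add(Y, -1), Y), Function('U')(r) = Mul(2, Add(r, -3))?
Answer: Rational(-6724, 48015437) ≈ -0.00014004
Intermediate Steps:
Function('U')(r) = Add(-6, Mul(2, r)) (Function('U')(r) = Mul(2, Add(-3, r)) = Add(-6, Mul(2, r)))
Function('E')(Y) = Mul(Y, Add(-1, Y)) (Function('E')(Y) = Mul(Add(-1, Y), Y) = Mul(Y, Add(-1, Y)))
X = -7144 (X = Mul(152, -47) = -7144)
Pow(Add(Function('E')(Mul(Add(6, -115), Pow(Add(Function('U')(6), 76), -1))), X), -1) = Pow(Add(Mul(Mul(Add(6, -115), Pow(Add(Add(-6, Mul(2, 6)), 76), -1)), Add(-1, Mul(Add(6, -115), Pow(Add(Add(-6, Mul(2, 6)), 76), -1)))), -7144), -1) = Pow(Add(Mul(Mul(-109, Pow(Add(Add(-6, 12), 76), -1)), Add(-1, Mul(-109, Pow(Add(Add(-6, 12), 76), -1)))), -7144), -1) = Pow(Add(Mul(Mul(-109, Pow(Add(6, 76), -1)), Add(-1, Mul(-109, Pow(Add(6, 76), -1)))), -7144), -1) = Pow(Add(Mul(Mul(-109, Pow(82, -1)), Add(-1, Mul(-109, Pow(82, -1)))), -7144), -1) = Pow(Add(Mul(Mul(-109, Rational(1, 82)), Add(-1, Mul(-109, Rational(1, 82)))), -7144), -1) = Pow(Add(Mul(Rational(-109, 82), Add(-1, Rational(-109, 82))), -7144), -1) = Pow(Add(Mul(Rational(-109, 82), Rational(-191, 82)), -7144), -1) = Pow(Add(Rational(20819, 6724), -7144), -1) = Pow(Rational(-48015437, 6724), -1) = Rational(-6724, 48015437)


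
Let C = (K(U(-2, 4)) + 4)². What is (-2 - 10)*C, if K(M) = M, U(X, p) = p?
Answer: -768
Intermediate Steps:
C = 64 (C = (4 + 4)² = 8² = 64)
(-2 - 10)*C = (-2 - 10)*64 = -12*64 = -768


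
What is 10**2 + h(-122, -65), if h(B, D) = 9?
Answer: 109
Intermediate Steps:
10**2 + h(-122, -65) = 10**2 + 9 = 100 + 9 = 109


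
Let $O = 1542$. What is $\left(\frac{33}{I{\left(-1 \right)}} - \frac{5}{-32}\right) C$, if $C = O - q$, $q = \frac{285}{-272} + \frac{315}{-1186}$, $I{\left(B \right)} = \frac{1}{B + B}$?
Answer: $- \frac{524496093639}{5161472} \approx -1.0162 \cdot 10^{5}$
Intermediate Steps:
$I{\left(B \right)} = \frac{1}{2 B}$
$q = - \frac{211845}{161296}$ ($q = 285 \left(- \frac{1}{272}\right) + 315 \left(- \frac{1}{1186}\right) = - \frac{285}{272} - \frac{315}{1186} = - \frac{211845}{161296} \approx -1.3134$)
$C = \frac{248930277}{161296}$ ($C = 1542 - - \frac{211845}{161296} = 1542 + \frac{211845}{161296} = \frac{248930277}{161296} \approx 1543.3$)
$\left(\frac{33}{I{\left(-1 \right)}} - \frac{5}{-32}\right) C = \left(\frac{33}{\frac{1}{2} \frac{1}{-1}} - \frac{5}{-32}\right) \frac{248930277}{161296} = \left(\frac{33}{\frac{1}{2} \left(-1\right)} - - \frac{5}{32}\right) \frac{248930277}{161296} = \left(\frac{33}{- \frac{1}{2}} + \frac{5}{32}\right) \frac{248930277}{161296} = \left(33 \left(-2\right) + \frac{5}{32}\right) \frac{248930277}{161296} = \left(-66 + \frac{5}{32}\right) \frac{248930277}{161296} = \left(- \frac{2107}{32}\right) \frac{248930277}{161296} = - \frac{524496093639}{5161472}$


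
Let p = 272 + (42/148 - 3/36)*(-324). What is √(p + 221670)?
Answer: √303749687/37 ≈ 471.04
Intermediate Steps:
p = 7661/37 (p = 272 + (42*(1/148) - 3*1/36)*(-324) = 272 + (21/74 - 1/12)*(-324) = 272 + (89/444)*(-324) = 272 - 2403/37 = 7661/37 ≈ 207.05)
√(p + 221670) = √(7661/37 + 221670) = √(8209451/37) = √303749687/37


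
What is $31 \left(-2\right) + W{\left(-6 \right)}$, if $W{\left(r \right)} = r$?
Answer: $-68$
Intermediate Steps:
$31 \left(-2\right) + W{\left(-6 \right)} = 31 \left(-2\right) - 6 = -62 - 6 = -68$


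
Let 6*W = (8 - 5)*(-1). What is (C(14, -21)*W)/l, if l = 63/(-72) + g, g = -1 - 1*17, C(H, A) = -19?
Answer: -76/151 ≈ -0.50331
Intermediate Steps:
W = -1/2 (W = ((8 - 5)*(-1))/6 = (3*(-1))/6 = (1/6)*(-3) = -1/2 ≈ -0.50000)
g = -18 (g = -1 - 17 = -18)
l = -151/8 (l = 63/(-72) - 18 = -1/72*63 - 18 = -7/8 - 18 = -151/8 ≈ -18.875)
(C(14, -21)*W)/l = (-19*(-1/2))/(-151/8) = (19/2)*(-8/151) = -76/151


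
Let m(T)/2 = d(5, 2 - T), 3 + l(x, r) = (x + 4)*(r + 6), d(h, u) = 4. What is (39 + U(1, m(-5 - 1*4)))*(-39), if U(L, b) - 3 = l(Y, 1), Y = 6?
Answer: -4251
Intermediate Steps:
l(x, r) = -3 + (4 + x)*(6 + r) (l(x, r) = -3 + (x + 4)*(r + 6) = -3 + (4 + x)*(6 + r))
m(T) = 8 (m(T) = 2*4 = 8)
U(L, b) = 70 (U(L, b) = 3 + (21 + 4*1 + 6*6 + 1*6) = 3 + (21 + 4 + 36 + 6) = 3 + 67 = 70)
(39 + U(1, m(-5 - 1*4)))*(-39) = (39 + 70)*(-39) = 109*(-39) = -4251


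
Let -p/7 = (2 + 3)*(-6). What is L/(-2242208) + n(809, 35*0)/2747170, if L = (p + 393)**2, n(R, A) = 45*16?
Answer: -99728134677/615972655136 ≈ -0.16190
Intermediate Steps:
p = 210 (p = -7*(2 + 3)*(-6) = -35*(-6) = -7*(-30) = 210)
n(R, A) = 720
L = 363609 (L = (210 + 393)**2 = 603**2 = 363609)
L/(-2242208) + n(809, 35*0)/2747170 = 363609/(-2242208) + 720/2747170 = 363609*(-1/2242208) + 720*(1/2747170) = -363609/2242208 + 72/274717 = -99728134677/615972655136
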